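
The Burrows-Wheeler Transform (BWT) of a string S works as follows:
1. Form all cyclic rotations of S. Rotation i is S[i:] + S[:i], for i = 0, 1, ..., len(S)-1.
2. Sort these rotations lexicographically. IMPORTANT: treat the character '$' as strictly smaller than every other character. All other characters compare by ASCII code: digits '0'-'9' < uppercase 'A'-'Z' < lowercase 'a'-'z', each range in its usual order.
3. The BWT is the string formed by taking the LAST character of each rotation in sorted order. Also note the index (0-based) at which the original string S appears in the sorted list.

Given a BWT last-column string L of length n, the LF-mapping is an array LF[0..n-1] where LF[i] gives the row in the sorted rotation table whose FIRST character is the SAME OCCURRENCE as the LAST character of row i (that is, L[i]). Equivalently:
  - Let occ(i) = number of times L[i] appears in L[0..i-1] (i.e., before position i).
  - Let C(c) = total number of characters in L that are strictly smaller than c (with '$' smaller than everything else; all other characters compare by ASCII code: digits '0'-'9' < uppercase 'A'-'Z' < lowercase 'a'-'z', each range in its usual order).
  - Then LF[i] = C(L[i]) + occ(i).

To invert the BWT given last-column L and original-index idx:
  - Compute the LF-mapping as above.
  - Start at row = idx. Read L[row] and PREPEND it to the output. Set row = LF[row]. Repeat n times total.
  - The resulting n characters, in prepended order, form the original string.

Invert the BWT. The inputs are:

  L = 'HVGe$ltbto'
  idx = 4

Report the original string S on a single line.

LF mapping: 2 3 1 5 0 6 8 4 9 7
Walk LF starting at row 4, prepending L[row]:
  step 1: row=4, L[4]='$', prepend. Next row=LF[4]=0
  step 2: row=0, L[0]='H', prepend. Next row=LF[0]=2
  step 3: row=2, L[2]='G', prepend. Next row=LF[2]=1
  step 4: row=1, L[1]='V', prepend. Next row=LF[1]=3
  step 5: row=3, L[3]='e', prepend. Next row=LF[3]=5
  step 6: row=5, L[5]='l', prepend. Next row=LF[5]=6
  step 7: row=6, L[6]='t', prepend. Next row=LF[6]=8
  step 8: row=8, L[8]='t', prepend. Next row=LF[8]=9
  step 9: row=9, L[9]='o', prepend. Next row=LF[9]=7
  step 10: row=7, L[7]='b', prepend. Next row=LF[7]=4
Reversed output: bottleVGH$

Answer: bottleVGH$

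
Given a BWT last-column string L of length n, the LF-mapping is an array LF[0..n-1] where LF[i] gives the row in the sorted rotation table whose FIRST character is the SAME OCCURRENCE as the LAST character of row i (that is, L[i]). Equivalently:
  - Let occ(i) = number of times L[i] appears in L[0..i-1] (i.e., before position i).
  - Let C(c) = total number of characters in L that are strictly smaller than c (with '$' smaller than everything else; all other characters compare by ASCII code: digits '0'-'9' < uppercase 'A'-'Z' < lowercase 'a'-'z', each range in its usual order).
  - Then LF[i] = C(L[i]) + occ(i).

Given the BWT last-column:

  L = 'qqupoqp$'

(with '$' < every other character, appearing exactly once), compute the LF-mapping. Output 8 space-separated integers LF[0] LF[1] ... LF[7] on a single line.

Char counts: '$':1, 'o':1, 'p':2, 'q':3, 'u':1
C (first-col start): C('$')=0, C('o')=1, C('p')=2, C('q')=4, C('u')=7
L[0]='q': occ=0, LF[0]=C('q')+0=4+0=4
L[1]='q': occ=1, LF[1]=C('q')+1=4+1=5
L[2]='u': occ=0, LF[2]=C('u')+0=7+0=7
L[3]='p': occ=0, LF[3]=C('p')+0=2+0=2
L[4]='o': occ=0, LF[4]=C('o')+0=1+0=1
L[5]='q': occ=2, LF[5]=C('q')+2=4+2=6
L[6]='p': occ=1, LF[6]=C('p')+1=2+1=3
L[7]='$': occ=0, LF[7]=C('$')+0=0+0=0

Answer: 4 5 7 2 1 6 3 0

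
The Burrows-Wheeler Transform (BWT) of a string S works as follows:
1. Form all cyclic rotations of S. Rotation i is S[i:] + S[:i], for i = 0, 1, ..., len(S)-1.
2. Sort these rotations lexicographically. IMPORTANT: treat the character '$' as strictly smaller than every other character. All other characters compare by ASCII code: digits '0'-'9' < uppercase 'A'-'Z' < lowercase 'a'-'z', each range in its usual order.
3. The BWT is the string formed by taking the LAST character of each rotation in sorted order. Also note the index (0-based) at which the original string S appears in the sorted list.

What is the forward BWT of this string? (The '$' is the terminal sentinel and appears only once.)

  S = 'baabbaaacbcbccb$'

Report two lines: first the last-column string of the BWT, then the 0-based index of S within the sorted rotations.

All 16 rotations (rotation i = S[i:]+S[:i]):
  rot[0] = baabbaaacbcbccb$
  rot[1] = aabbaaacbcbccb$b
  rot[2] = abbaaacbcbccb$ba
  rot[3] = bbaaacbcbccb$baa
  rot[4] = baaacbcbccb$baab
  rot[5] = aaacbcbccb$baabb
  rot[6] = aacbcbccb$baabba
  rot[7] = acbcbccb$baabbaa
  rot[8] = cbcbccb$baabbaaa
  rot[9] = bcbccb$baabbaaac
  rot[10] = cbccb$baabbaaacb
  rot[11] = bccb$baabbaaacbc
  rot[12] = ccb$baabbaaacbcb
  rot[13] = cb$baabbaaacbcbc
  rot[14] = b$baabbaaacbcbcc
  rot[15] = $baabbaaacbcbccb
Sorted (with $ < everything):
  sorted[0] = $baabbaaacbcbccb  (last char: 'b')
  sorted[1] = aaacbcbccb$baabb  (last char: 'b')
  sorted[2] = aabbaaacbcbccb$b  (last char: 'b')
  sorted[3] = aacbcbccb$baabba  (last char: 'a')
  sorted[4] = abbaaacbcbccb$ba  (last char: 'a')
  sorted[5] = acbcbccb$baabbaa  (last char: 'a')
  sorted[6] = b$baabbaaacbcbcc  (last char: 'c')
  sorted[7] = baaacbcbccb$baab  (last char: 'b')
  sorted[8] = baabbaaacbcbccb$  (last char: '$')
  sorted[9] = bbaaacbcbccb$baa  (last char: 'a')
  sorted[10] = bcbccb$baabbaaac  (last char: 'c')
  sorted[11] = bccb$baabbaaacbc  (last char: 'c')
  sorted[12] = cb$baabbaaacbcbc  (last char: 'c')
  sorted[13] = cbcbccb$baabbaaa  (last char: 'a')
  sorted[14] = cbccb$baabbaaacb  (last char: 'b')
  sorted[15] = ccb$baabbaaacbcb  (last char: 'b')
Last column: bbbaaacb$acccabb
Original string S is at sorted index 8

Answer: bbbaaacb$acccabb
8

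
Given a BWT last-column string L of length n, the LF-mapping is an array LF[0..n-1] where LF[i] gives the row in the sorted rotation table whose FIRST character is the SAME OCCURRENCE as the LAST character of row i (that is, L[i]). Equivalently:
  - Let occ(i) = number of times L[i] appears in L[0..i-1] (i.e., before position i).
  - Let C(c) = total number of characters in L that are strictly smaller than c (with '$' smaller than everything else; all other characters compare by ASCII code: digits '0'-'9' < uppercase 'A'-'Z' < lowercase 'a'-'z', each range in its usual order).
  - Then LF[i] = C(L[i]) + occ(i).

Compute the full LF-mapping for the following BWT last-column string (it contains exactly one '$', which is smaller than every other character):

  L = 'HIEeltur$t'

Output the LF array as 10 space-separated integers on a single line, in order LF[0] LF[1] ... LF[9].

Answer: 2 3 1 4 5 7 9 6 0 8

Derivation:
Char counts: '$':1, 'E':1, 'H':1, 'I':1, 'e':1, 'l':1, 'r':1, 't':2, 'u':1
C (first-col start): C('$')=0, C('E')=1, C('H')=2, C('I')=3, C('e')=4, C('l')=5, C('r')=6, C('t')=7, C('u')=9
L[0]='H': occ=0, LF[0]=C('H')+0=2+0=2
L[1]='I': occ=0, LF[1]=C('I')+0=3+0=3
L[2]='E': occ=0, LF[2]=C('E')+0=1+0=1
L[3]='e': occ=0, LF[3]=C('e')+0=4+0=4
L[4]='l': occ=0, LF[4]=C('l')+0=5+0=5
L[5]='t': occ=0, LF[5]=C('t')+0=7+0=7
L[6]='u': occ=0, LF[6]=C('u')+0=9+0=9
L[7]='r': occ=0, LF[7]=C('r')+0=6+0=6
L[8]='$': occ=0, LF[8]=C('$')+0=0+0=0
L[9]='t': occ=1, LF[9]=C('t')+1=7+1=8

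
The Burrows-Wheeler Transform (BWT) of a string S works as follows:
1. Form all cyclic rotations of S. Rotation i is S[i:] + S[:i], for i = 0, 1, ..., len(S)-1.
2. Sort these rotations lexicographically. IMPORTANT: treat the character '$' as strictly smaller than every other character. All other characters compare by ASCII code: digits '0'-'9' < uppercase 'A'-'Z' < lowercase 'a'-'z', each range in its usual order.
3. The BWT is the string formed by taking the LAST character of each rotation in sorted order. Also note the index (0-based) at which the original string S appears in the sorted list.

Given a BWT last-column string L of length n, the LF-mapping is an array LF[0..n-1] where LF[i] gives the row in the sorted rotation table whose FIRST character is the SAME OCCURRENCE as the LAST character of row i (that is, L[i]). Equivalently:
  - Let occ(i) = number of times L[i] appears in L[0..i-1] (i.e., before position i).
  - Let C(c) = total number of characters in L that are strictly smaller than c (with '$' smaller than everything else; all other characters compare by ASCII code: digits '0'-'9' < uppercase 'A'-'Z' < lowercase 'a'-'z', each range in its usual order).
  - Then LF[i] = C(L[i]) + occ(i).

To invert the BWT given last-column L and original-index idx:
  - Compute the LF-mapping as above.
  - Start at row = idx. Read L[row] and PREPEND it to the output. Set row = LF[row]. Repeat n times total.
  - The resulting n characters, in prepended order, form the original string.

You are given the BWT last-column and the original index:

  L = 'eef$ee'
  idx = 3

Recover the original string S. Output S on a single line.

Answer: eefee$

Derivation:
LF mapping: 1 2 5 0 3 4
Walk LF starting at row 3, prepending L[row]:
  step 1: row=3, L[3]='$', prepend. Next row=LF[3]=0
  step 2: row=0, L[0]='e', prepend. Next row=LF[0]=1
  step 3: row=1, L[1]='e', prepend. Next row=LF[1]=2
  step 4: row=2, L[2]='f', prepend. Next row=LF[2]=5
  step 5: row=5, L[5]='e', prepend. Next row=LF[5]=4
  step 6: row=4, L[4]='e', prepend. Next row=LF[4]=3
Reversed output: eefee$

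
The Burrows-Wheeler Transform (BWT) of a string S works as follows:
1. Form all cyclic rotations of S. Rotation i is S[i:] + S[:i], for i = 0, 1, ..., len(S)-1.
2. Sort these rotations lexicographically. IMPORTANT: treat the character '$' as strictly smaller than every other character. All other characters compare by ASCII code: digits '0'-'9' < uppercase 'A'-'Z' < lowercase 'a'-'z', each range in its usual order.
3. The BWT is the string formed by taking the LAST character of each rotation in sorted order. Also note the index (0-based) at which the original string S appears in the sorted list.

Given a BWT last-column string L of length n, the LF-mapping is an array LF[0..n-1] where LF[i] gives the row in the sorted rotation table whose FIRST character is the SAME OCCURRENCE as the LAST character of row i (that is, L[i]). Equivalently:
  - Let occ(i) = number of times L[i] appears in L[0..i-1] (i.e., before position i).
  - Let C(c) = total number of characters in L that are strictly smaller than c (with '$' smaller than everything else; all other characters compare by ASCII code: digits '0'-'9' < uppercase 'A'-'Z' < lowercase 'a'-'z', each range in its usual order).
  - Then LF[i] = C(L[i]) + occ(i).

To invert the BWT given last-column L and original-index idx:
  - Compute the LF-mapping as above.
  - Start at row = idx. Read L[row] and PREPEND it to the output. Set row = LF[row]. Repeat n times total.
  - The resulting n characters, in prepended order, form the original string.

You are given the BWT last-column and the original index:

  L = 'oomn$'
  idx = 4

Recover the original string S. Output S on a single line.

Answer: omno$

Derivation:
LF mapping: 3 4 1 2 0
Walk LF starting at row 4, prepending L[row]:
  step 1: row=4, L[4]='$', prepend. Next row=LF[4]=0
  step 2: row=0, L[0]='o', prepend. Next row=LF[0]=3
  step 3: row=3, L[3]='n', prepend. Next row=LF[3]=2
  step 4: row=2, L[2]='m', prepend. Next row=LF[2]=1
  step 5: row=1, L[1]='o', prepend. Next row=LF[1]=4
Reversed output: omno$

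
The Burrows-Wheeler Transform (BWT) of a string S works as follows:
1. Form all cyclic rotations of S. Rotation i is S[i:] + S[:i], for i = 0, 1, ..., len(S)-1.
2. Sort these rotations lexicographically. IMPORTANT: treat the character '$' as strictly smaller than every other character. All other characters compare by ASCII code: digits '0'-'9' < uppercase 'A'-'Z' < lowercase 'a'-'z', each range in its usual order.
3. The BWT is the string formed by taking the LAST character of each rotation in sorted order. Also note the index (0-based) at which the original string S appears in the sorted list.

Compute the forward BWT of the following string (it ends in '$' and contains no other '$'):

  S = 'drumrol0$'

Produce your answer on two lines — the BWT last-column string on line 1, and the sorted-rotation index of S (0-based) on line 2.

Answer: 0l$ourmdr
2

Derivation:
All 9 rotations (rotation i = S[i:]+S[:i]):
  rot[0] = drumrol0$
  rot[1] = rumrol0$d
  rot[2] = umrol0$dr
  rot[3] = mrol0$dru
  rot[4] = rol0$drum
  rot[5] = ol0$drumr
  rot[6] = l0$drumro
  rot[7] = 0$drumrol
  rot[8] = $drumrol0
Sorted (with $ < everything):
  sorted[0] = $drumrol0  (last char: '0')
  sorted[1] = 0$drumrol  (last char: 'l')
  sorted[2] = drumrol0$  (last char: '$')
  sorted[3] = l0$drumro  (last char: 'o')
  sorted[4] = mrol0$dru  (last char: 'u')
  sorted[5] = ol0$drumr  (last char: 'r')
  sorted[6] = rol0$drum  (last char: 'm')
  sorted[7] = rumrol0$d  (last char: 'd')
  sorted[8] = umrol0$dr  (last char: 'r')
Last column: 0l$ourmdr
Original string S is at sorted index 2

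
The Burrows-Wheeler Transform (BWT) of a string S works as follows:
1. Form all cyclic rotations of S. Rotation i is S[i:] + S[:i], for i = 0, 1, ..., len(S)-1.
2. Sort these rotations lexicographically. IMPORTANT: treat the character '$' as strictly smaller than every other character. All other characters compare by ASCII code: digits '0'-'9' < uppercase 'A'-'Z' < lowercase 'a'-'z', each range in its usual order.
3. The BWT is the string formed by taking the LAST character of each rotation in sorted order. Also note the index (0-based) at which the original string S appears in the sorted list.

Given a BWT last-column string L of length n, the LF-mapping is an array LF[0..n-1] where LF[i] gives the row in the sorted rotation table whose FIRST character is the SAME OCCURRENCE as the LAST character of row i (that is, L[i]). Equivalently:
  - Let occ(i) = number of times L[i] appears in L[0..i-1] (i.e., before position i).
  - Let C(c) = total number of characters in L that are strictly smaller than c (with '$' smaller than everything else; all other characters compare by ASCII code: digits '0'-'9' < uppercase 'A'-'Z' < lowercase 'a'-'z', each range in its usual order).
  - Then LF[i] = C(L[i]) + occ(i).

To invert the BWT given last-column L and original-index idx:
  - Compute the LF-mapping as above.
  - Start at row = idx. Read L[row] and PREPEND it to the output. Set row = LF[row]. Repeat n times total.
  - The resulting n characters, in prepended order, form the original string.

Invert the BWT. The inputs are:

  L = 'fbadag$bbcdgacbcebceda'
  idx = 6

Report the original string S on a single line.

LF mapping: 19 5 1 14 2 20 0 6 7 10 15 21 3 11 8 12 17 9 13 18 16 4
Walk LF starting at row 6, prepending L[row]:
  step 1: row=6, L[6]='$', prepend. Next row=LF[6]=0
  step 2: row=0, L[0]='f', prepend. Next row=LF[0]=19
  step 3: row=19, L[19]='e', prepend. Next row=LF[19]=18
  step 4: row=18, L[18]='c', prepend. Next row=LF[18]=13
  step 5: row=13, L[13]='c', prepend. Next row=LF[13]=11
  step 6: row=11, L[11]='g', prepend. Next row=LF[11]=21
  step 7: row=21, L[21]='a', prepend. Next row=LF[21]=4
  step 8: row=4, L[4]='a', prepend. Next row=LF[4]=2
  step 9: row=2, L[2]='a', prepend. Next row=LF[2]=1
  step 10: row=1, L[1]='b', prepend. Next row=LF[1]=5
  step 11: row=5, L[5]='g', prepend. Next row=LF[5]=20
  step 12: row=20, L[20]='d', prepend. Next row=LF[20]=16
  step 13: row=16, L[16]='e', prepend. Next row=LF[16]=17
  step 14: row=17, L[17]='b', prepend. Next row=LF[17]=9
  step 15: row=9, L[9]='c', prepend. Next row=LF[9]=10
  step 16: row=10, L[10]='d', prepend. Next row=LF[10]=15
  step 17: row=15, L[15]='c', prepend. Next row=LF[15]=12
  step 18: row=12, L[12]='a', prepend. Next row=LF[12]=3
  step 19: row=3, L[3]='d', prepend. Next row=LF[3]=14
  step 20: row=14, L[14]='b', prepend. Next row=LF[14]=8
  step 21: row=8, L[8]='b', prepend. Next row=LF[8]=7
  step 22: row=7, L[7]='b', prepend. Next row=LF[7]=6
Reversed output: bbbdacdcbedgbaaagccef$

Answer: bbbdacdcbedgbaaagccef$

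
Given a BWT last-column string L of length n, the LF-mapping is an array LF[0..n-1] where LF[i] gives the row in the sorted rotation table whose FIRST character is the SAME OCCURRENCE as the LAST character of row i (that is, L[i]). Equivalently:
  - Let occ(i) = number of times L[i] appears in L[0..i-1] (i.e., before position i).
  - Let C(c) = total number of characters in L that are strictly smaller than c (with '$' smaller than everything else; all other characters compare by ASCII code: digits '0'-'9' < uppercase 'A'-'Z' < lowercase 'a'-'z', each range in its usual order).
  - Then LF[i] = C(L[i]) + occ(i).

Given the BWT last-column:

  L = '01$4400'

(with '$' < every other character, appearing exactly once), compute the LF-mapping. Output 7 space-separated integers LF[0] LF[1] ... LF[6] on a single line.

Answer: 1 4 0 5 6 2 3

Derivation:
Char counts: '$':1, '0':3, '1':1, '4':2
C (first-col start): C('$')=0, C('0')=1, C('1')=4, C('4')=5
L[0]='0': occ=0, LF[0]=C('0')+0=1+0=1
L[1]='1': occ=0, LF[1]=C('1')+0=4+0=4
L[2]='$': occ=0, LF[2]=C('$')+0=0+0=0
L[3]='4': occ=0, LF[3]=C('4')+0=5+0=5
L[4]='4': occ=1, LF[4]=C('4')+1=5+1=6
L[5]='0': occ=1, LF[5]=C('0')+1=1+1=2
L[6]='0': occ=2, LF[6]=C('0')+2=1+2=3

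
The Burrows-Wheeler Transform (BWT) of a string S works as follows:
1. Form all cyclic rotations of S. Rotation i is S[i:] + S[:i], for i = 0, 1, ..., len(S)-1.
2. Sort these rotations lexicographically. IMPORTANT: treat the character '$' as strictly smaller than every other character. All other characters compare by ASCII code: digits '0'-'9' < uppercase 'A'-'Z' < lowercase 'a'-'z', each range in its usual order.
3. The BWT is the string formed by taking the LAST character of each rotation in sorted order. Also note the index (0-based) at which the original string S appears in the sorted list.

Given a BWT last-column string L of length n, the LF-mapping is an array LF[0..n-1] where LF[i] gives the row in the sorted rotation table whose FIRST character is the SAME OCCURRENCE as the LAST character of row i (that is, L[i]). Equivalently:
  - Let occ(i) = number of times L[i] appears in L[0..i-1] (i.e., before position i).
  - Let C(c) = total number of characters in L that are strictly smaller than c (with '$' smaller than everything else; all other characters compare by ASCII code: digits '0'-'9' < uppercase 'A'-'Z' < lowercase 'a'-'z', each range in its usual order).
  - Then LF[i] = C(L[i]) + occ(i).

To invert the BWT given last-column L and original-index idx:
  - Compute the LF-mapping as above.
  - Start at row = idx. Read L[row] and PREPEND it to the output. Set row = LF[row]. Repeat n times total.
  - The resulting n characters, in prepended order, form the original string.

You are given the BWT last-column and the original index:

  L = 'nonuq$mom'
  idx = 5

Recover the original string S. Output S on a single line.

LF mapping: 3 5 4 8 7 0 1 6 2
Walk LF starting at row 5, prepending L[row]:
  step 1: row=5, L[5]='$', prepend. Next row=LF[5]=0
  step 2: row=0, L[0]='n', prepend. Next row=LF[0]=3
  step 3: row=3, L[3]='u', prepend. Next row=LF[3]=8
  step 4: row=8, L[8]='m', prepend. Next row=LF[8]=2
  step 5: row=2, L[2]='n', prepend. Next row=LF[2]=4
  step 6: row=4, L[4]='q', prepend. Next row=LF[4]=7
  step 7: row=7, L[7]='o', prepend. Next row=LF[7]=6
  step 8: row=6, L[6]='m', prepend. Next row=LF[6]=1
  step 9: row=1, L[1]='o', prepend. Next row=LF[1]=5
Reversed output: omoqnmun$

Answer: omoqnmun$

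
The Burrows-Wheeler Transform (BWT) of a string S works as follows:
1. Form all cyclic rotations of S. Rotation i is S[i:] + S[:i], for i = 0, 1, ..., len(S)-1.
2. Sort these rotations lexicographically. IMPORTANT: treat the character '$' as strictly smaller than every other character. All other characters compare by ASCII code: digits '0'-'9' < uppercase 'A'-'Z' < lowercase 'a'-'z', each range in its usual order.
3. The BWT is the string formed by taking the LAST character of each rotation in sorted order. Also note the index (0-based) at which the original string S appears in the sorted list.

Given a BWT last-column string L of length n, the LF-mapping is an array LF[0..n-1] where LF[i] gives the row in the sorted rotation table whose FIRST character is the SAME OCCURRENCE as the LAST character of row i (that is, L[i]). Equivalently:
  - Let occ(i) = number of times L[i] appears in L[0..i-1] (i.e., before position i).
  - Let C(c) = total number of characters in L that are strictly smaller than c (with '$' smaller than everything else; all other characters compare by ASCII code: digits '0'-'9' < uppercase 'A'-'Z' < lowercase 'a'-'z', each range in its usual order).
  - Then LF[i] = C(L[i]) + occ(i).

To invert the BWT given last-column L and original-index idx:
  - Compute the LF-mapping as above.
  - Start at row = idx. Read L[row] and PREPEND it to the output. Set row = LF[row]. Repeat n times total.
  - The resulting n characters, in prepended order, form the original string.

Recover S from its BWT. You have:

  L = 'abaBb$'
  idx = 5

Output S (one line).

LF mapping: 2 4 3 1 5 0
Walk LF starting at row 5, prepending L[row]:
  step 1: row=5, L[5]='$', prepend. Next row=LF[5]=0
  step 2: row=0, L[0]='a', prepend. Next row=LF[0]=2
  step 3: row=2, L[2]='a', prepend. Next row=LF[2]=3
  step 4: row=3, L[3]='B', prepend. Next row=LF[3]=1
  step 5: row=1, L[1]='b', prepend. Next row=LF[1]=4
  step 6: row=4, L[4]='b', prepend. Next row=LF[4]=5
Reversed output: bbBaa$

Answer: bbBaa$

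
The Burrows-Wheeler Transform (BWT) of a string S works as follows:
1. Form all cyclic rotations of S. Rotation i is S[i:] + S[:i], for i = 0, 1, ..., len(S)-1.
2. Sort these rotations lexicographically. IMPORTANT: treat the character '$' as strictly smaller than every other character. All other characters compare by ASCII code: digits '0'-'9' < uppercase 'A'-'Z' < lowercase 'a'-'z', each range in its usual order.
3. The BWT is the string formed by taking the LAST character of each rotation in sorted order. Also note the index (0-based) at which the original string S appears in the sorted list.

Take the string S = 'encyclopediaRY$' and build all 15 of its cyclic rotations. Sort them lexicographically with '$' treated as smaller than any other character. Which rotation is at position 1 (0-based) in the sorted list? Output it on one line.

Answer: RY$encyclopedia

Derivation:
All 15 rotations (rotation i = S[i:]+S[:i]):
  rot[0] = encyclopediaRY$
  rot[1] = ncyclopediaRY$e
  rot[2] = cyclopediaRY$en
  rot[3] = yclopediaRY$enc
  rot[4] = clopediaRY$ency
  rot[5] = lopediaRY$encyc
  rot[6] = opediaRY$encycl
  rot[7] = pediaRY$encyclo
  rot[8] = ediaRY$encyclop
  rot[9] = diaRY$encyclope
  rot[10] = iaRY$encycloped
  rot[11] = aRY$encyclopedi
  rot[12] = RY$encyclopedia
  rot[13] = Y$encyclopediaR
  rot[14] = $encyclopediaRY
Sorted (with $ < everything):
  sorted[0] = $encyclopediaRY
  sorted[1] = RY$encyclopedia
  sorted[2] = Y$encyclopediaR
  sorted[3] = aRY$encyclopedi
  sorted[4] = clopediaRY$ency
  sorted[5] = cyclopediaRY$en
  sorted[6] = diaRY$encyclope
  sorted[7] = ediaRY$encyclop
  sorted[8] = encyclopediaRY$
  sorted[9] = iaRY$encycloped
  sorted[10] = lopediaRY$encyc
  sorted[11] = ncyclopediaRY$e
  sorted[12] = opediaRY$encycl
  sorted[13] = pediaRY$encyclo
  sorted[14] = yclopediaRY$enc
sorted[1] = RY$encyclopedia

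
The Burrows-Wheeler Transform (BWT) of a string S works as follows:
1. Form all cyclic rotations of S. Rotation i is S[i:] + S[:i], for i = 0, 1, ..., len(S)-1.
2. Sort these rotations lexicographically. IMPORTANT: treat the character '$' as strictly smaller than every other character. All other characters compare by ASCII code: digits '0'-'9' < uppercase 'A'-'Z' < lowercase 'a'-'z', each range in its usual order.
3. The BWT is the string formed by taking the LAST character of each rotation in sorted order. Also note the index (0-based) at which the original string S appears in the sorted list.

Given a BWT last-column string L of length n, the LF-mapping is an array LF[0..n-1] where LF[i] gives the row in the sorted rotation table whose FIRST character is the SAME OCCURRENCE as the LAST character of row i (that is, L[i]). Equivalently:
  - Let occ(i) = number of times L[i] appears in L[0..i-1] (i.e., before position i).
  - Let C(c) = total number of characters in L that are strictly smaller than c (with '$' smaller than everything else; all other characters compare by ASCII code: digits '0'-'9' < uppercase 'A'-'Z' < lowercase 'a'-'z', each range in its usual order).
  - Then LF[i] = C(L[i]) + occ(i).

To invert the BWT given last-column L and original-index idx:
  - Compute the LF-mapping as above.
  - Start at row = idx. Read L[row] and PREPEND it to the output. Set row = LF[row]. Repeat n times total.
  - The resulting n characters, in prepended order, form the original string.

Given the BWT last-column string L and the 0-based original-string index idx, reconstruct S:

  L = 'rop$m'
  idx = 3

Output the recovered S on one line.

Answer: pomr$

Derivation:
LF mapping: 4 2 3 0 1
Walk LF starting at row 3, prepending L[row]:
  step 1: row=3, L[3]='$', prepend. Next row=LF[3]=0
  step 2: row=0, L[0]='r', prepend. Next row=LF[0]=4
  step 3: row=4, L[4]='m', prepend. Next row=LF[4]=1
  step 4: row=1, L[1]='o', prepend. Next row=LF[1]=2
  step 5: row=2, L[2]='p', prepend. Next row=LF[2]=3
Reversed output: pomr$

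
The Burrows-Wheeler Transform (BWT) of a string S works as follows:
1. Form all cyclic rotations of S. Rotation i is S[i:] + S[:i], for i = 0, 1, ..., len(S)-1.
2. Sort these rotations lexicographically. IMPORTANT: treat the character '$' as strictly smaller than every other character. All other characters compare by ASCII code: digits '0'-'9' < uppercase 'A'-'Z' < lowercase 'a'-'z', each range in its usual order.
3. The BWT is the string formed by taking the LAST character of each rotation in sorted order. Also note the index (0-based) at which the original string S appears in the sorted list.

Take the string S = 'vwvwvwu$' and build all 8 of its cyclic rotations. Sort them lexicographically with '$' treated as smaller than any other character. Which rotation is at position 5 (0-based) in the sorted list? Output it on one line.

Answer: wu$vwvwv

Derivation:
All 8 rotations (rotation i = S[i:]+S[:i]):
  rot[0] = vwvwvwu$
  rot[1] = wvwvwu$v
  rot[2] = vwvwu$vw
  rot[3] = wvwu$vwv
  rot[4] = vwu$vwvw
  rot[5] = wu$vwvwv
  rot[6] = u$vwvwvw
  rot[7] = $vwvwvwu
Sorted (with $ < everything):
  sorted[0] = $vwvwvwu
  sorted[1] = u$vwvwvw
  sorted[2] = vwu$vwvw
  sorted[3] = vwvwu$vw
  sorted[4] = vwvwvwu$
  sorted[5] = wu$vwvwv
  sorted[6] = wvwu$vwv
  sorted[7] = wvwvwu$v
sorted[5] = wu$vwvwv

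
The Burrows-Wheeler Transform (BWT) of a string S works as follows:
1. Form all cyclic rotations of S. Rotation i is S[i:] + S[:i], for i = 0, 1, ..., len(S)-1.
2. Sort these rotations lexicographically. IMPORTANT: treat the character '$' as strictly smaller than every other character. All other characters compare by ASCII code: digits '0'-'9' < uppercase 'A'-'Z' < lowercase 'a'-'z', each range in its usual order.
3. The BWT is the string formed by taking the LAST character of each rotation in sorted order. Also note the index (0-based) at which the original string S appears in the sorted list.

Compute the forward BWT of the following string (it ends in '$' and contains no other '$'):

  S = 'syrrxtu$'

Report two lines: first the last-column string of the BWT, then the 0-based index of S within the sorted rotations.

All 8 rotations (rotation i = S[i:]+S[:i]):
  rot[0] = syrrxtu$
  rot[1] = yrrxtu$s
  rot[2] = rrxtu$sy
  rot[3] = rxtu$syr
  rot[4] = xtu$syrr
  rot[5] = tu$syrrx
  rot[6] = u$syrrxt
  rot[7] = $syrrxtu
Sorted (with $ < everything):
  sorted[0] = $syrrxtu  (last char: 'u')
  sorted[1] = rrxtu$sy  (last char: 'y')
  sorted[2] = rxtu$syr  (last char: 'r')
  sorted[3] = syrrxtu$  (last char: '$')
  sorted[4] = tu$syrrx  (last char: 'x')
  sorted[5] = u$syrrxt  (last char: 't')
  sorted[6] = xtu$syrr  (last char: 'r')
  sorted[7] = yrrxtu$s  (last char: 's')
Last column: uyr$xtrs
Original string S is at sorted index 3

Answer: uyr$xtrs
3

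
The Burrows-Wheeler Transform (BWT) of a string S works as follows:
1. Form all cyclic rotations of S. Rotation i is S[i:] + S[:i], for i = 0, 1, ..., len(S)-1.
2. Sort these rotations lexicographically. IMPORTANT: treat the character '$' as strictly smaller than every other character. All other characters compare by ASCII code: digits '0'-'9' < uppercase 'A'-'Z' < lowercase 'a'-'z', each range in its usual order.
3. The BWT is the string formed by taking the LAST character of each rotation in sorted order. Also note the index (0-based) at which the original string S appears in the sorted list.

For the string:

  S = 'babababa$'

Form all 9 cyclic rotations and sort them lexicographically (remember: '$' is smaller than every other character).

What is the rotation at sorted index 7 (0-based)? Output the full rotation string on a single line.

Answer: bababa$ba

Derivation:
All 9 rotations (rotation i = S[i:]+S[:i]):
  rot[0] = babababa$
  rot[1] = abababa$b
  rot[2] = bababa$ba
  rot[3] = ababa$bab
  rot[4] = baba$baba
  rot[5] = aba$babab
  rot[6] = ba$bababa
  rot[7] = a$bababab
  rot[8] = $babababa
Sorted (with $ < everything):
  sorted[0] = $babababa
  sorted[1] = a$bababab
  sorted[2] = aba$babab
  sorted[3] = ababa$bab
  sorted[4] = abababa$b
  sorted[5] = ba$bababa
  sorted[6] = baba$baba
  sorted[7] = bababa$ba
  sorted[8] = babababa$
sorted[7] = bababa$ba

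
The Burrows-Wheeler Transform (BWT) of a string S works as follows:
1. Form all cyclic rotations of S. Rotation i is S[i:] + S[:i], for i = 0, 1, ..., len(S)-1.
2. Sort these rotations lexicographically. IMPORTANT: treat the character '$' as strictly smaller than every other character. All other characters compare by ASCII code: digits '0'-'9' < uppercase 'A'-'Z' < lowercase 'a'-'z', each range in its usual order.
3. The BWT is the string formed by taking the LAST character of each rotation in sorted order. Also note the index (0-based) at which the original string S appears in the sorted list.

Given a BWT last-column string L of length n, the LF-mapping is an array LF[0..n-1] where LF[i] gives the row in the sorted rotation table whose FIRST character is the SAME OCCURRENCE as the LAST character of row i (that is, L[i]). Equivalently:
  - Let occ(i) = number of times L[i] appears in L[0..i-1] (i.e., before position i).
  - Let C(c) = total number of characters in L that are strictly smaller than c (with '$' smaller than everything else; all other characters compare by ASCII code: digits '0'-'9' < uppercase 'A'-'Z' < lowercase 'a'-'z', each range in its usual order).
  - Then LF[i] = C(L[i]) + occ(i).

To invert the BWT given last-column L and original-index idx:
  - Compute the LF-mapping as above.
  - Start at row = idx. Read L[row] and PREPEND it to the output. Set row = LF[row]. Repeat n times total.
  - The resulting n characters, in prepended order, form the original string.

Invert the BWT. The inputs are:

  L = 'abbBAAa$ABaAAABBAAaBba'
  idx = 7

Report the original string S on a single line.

LF mapping: 14 19 20 9 1 2 15 0 3 10 16 4 5 6 11 12 7 8 17 13 21 18
Walk LF starting at row 7, prepending L[row]:
  step 1: row=7, L[7]='$', prepend. Next row=LF[7]=0
  step 2: row=0, L[0]='a', prepend. Next row=LF[0]=14
  step 3: row=14, L[14]='B', prepend. Next row=LF[14]=11
  step 4: row=11, L[11]='A', prepend. Next row=LF[11]=4
  step 5: row=4, L[4]='A', prepend. Next row=LF[4]=1
  step 6: row=1, L[1]='b', prepend. Next row=LF[1]=19
  step 7: row=19, L[19]='B', prepend. Next row=LF[19]=13
  step 8: row=13, L[13]='A', prepend. Next row=LF[13]=6
  step 9: row=6, L[6]='a', prepend. Next row=LF[6]=15
  step 10: row=15, L[15]='B', prepend. Next row=LF[15]=12
  step 11: row=12, L[12]='A', prepend. Next row=LF[12]=5
  step 12: row=5, L[5]='A', prepend. Next row=LF[5]=2
  step 13: row=2, L[2]='b', prepend. Next row=LF[2]=20
  step 14: row=20, L[20]='b', prepend. Next row=LF[20]=21
  step 15: row=21, L[21]='a', prepend. Next row=LF[21]=18
  step 16: row=18, L[18]='a', prepend. Next row=LF[18]=17
  step 17: row=17, L[17]='A', prepend. Next row=LF[17]=8
  step 18: row=8, L[8]='A', prepend. Next row=LF[8]=3
  step 19: row=3, L[3]='B', prepend. Next row=LF[3]=9
  step 20: row=9, L[9]='B', prepend. Next row=LF[9]=10
  step 21: row=10, L[10]='a', prepend. Next row=LF[10]=16
  step 22: row=16, L[16]='A', prepend. Next row=LF[16]=7
Reversed output: AaBBAAaabbAABaABbAABa$

Answer: AaBBAAaabbAABaABbAABa$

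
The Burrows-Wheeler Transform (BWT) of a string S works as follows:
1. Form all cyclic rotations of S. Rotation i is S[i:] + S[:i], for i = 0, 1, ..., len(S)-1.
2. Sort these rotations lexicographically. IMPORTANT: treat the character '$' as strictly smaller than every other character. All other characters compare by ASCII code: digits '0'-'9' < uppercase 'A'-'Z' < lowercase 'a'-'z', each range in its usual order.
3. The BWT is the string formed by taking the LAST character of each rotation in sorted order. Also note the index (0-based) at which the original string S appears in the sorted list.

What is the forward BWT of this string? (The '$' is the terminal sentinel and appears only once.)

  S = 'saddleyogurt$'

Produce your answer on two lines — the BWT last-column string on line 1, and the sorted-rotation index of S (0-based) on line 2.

Answer: tsadlodyu$rge
9

Derivation:
All 13 rotations (rotation i = S[i:]+S[:i]):
  rot[0] = saddleyogurt$
  rot[1] = addleyogurt$s
  rot[2] = ddleyogurt$sa
  rot[3] = dleyogurt$sad
  rot[4] = leyogurt$sadd
  rot[5] = eyogurt$saddl
  rot[6] = yogurt$saddle
  rot[7] = ogurt$saddley
  rot[8] = gurt$saddleyo
  rot[9] = urt$saddleyog
  rot[10] = rt$saddleyogu
  rot[11] = t$saddleyogur
  rot[12] = $saddleyogurt
Sorted (with $ < everything):
  sorted[0] = $saddleyogurt  (last char: 't')
  sorted[1] = addleyogurt$s  (last char: 's')
  sorted[2] = ddleyogurt$sa  (last char: 'a')
  sorted[3] = dleyogurt$sad  (last char: 'd')
  sorted[4] = eyogurt$saddl  (last char: 'l')
  sorted[5] = gurt$saddleyo  (last char: 'o')
  sorted[6] = leyogurt$sadd  (last char: 'd')
  sorted[7] = ogurt$saddley  (last char: 'y')
  sorted[8] = rt$saddleyogu  (last char: 'u')
  sorted[9] = saddleyogurt$  (last char: '$')
  sorted[10] = t$saddleyogur  (last char: 'r')
  sorted[11] = urt$saddleyog  (last char: 'g')
  sorted[12] = yogurt$saddle  (last char: 'e')
Last column: tsadlodyu$rge
Original string S is at sorted index 9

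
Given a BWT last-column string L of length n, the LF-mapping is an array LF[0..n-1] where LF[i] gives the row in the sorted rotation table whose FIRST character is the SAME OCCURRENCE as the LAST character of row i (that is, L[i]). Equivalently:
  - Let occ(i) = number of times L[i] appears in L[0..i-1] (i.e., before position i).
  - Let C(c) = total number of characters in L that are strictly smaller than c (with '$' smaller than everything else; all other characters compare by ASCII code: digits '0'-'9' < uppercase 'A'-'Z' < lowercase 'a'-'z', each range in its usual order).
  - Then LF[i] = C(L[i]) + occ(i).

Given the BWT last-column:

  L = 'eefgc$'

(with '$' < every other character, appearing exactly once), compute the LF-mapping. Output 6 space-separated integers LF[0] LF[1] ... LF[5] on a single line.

Answer: 2 3 4 5 1 0

Derivation:
Char counts: '$':1, 'c':1, 'e':2, 'f':1, 'g':1
C (first-col start): C('$')=0, C('c')=1, C('e')=2, C('f')=4, C('g')=5
L[0]='e': occ=0, LF[0]=C('e')+0=2+0=2
L[1]='e': occ=1, LF[1]=C('e')+1=2+1=3
L[2]='f': occ=0, LF[2]=C('f')+0=4+0=4
L[3]='g': occ=0, LF[3]=C('g')+0=5+0=5
L[4]='c': occ=0, LF[4]=C('c')+0=1+0=1
L[5]='$': occ=0, LF[5]=C('$')+0=0+0=0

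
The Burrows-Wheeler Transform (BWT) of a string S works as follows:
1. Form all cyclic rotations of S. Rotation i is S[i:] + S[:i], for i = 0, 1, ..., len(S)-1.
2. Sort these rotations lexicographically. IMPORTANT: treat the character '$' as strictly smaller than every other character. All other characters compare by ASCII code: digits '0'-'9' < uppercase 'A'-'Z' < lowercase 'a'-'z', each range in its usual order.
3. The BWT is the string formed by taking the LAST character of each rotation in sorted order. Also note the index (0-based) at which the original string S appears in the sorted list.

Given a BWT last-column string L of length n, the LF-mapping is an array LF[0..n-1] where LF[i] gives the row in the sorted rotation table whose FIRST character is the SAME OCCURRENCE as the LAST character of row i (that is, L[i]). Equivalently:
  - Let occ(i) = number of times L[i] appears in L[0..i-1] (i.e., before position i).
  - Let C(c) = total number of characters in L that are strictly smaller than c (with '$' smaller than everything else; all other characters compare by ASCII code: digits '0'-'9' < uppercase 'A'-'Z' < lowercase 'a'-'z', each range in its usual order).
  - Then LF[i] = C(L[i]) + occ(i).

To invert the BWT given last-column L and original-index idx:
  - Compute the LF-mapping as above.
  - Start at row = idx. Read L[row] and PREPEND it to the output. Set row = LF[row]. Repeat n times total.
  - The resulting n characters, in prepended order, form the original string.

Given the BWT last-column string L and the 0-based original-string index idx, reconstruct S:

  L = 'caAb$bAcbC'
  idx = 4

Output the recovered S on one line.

Answer: aAAbbCcbc$

Derivation:
LF mapping: 8 4 1 5 0 6 2 9 7 3
Walk LF starting at row 4, prepending L[row]:
  step 1: row=4, L[4]='$', prepend. Next row=LF[4]=0
  step 2: row=0, L[0]='c', prepend. Next row=LF[0]=8
  step 3: row=8, L[8]='b', prepend. Next row=LF[8]=7
  step 4: row=7, L[7]='c', prepend. Next row=LF[7]=9
  step 5: row=9, L[9]='C', prepend. Next row=LF[9]=3
  step 6: row=3, L[3]='b', prepend. Next row=LF[3]=5
  step 7: row=5, L[5]='b', prepend. Next row=LF[5]=6
  step 8: row=6, L[6]='A', prepend. Next row=LF[6]=2
  step 9: row=2, L[2]='A', prepend. Next row=LF[2]=1
  step 10: row=1, L[1]='a', prepend. Next row=LF[1]=4
Reversed output: aAAbbCcbc$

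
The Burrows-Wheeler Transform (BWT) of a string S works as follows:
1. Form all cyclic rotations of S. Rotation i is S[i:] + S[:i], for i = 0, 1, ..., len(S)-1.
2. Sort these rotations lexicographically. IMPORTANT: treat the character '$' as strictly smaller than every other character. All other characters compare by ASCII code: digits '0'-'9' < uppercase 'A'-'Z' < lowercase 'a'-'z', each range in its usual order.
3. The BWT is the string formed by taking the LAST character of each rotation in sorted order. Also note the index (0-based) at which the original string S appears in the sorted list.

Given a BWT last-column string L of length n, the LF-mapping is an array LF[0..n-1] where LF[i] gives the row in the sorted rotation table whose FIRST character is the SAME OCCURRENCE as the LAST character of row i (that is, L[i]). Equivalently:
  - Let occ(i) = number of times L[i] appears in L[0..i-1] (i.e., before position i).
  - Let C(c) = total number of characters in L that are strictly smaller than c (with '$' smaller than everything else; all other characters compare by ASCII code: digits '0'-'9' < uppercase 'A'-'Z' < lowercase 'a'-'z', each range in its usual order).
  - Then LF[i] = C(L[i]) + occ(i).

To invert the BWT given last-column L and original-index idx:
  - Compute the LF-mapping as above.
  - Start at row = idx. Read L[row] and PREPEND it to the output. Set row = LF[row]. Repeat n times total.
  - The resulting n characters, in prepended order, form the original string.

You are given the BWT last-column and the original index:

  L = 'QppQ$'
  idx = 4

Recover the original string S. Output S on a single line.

LF mapping: 1 3 4 2 0
Walk LF starting at row 4, prepending L[row]:
  step 1: row=4, L[4]='$', prepend. Next row=LF[4]=0
  step 2: row=0, L[0]='Q', prepend. Next row=LF[0]=1
  step 3: row=1, L[1]='p', prepend. Next row=LF[1]=3
  step 4: row=3, L[3]='Q', prepend. Next row=LF[3]=2
  step 5: row=2, L[2]='p', prepend. Next row=LF[2]=4
Reversed output: pQpQ$

Answer: pQpQ$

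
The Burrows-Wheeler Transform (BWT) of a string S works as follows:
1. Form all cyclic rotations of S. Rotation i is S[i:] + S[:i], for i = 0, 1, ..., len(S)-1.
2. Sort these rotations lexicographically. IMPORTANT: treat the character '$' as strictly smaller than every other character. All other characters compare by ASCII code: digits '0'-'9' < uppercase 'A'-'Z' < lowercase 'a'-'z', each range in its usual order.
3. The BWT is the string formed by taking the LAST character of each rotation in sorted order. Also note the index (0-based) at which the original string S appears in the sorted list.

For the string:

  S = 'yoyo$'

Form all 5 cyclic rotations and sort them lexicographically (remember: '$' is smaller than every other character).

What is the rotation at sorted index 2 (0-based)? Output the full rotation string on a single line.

Answer: oyo$y

Derivation:
All 5 rotations (rotation i = S[i:]+S[:i]):
  rot[0] = yoyo$
  rot[1] = oyo$y
  rot[2] = yo$yo
  rot[3] = o$yoy
  rot[4] = $yoyo
Sorted (with $ < everything):
  sorted[0] = $yoyo
  sorted[1] = o$yoy
  sorted[2] = oyo$y
  sorted[3] = yo$yo
  sorted[4] = yoyo$
sorted[2] = oyo$y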